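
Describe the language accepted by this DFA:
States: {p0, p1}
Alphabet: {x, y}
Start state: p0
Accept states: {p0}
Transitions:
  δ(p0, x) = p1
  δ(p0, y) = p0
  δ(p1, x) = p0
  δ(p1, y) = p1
Testing a few strings:
  'xx' → accept
  'x' → reject
  'xy' → reject
  'yx' → reject
State roles: p0=even number of x's so far; p1=odd number of x's so far
All strings over {x,y} with an even number of x's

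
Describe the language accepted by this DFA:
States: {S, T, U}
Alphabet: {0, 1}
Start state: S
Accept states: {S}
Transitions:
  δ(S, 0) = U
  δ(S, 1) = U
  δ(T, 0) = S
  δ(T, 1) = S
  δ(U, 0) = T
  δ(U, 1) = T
Testing a few strings:
  '0' → reject
  '101' → accept
  '01' → reject
  '1111' → reject
State roles: S=length ≡ 0 (mod 3); T=length ≡ 2 (mod 3); U=length ≡ 1 (mod 3)
All binary strings whose length is a multiple of 3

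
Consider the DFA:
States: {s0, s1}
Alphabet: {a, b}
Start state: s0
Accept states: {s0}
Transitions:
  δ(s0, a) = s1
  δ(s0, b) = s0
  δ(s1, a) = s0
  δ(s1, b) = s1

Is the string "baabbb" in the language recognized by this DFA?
Processing string "baabbb":
  s0 --b--> s0
  s0 --a--> s1
  s1 --a--> s0
  s0 --b--> s0
  s0 --b--> s0
  s0 --b--> s0
Final state: s0
Accept states: {s0}
Yes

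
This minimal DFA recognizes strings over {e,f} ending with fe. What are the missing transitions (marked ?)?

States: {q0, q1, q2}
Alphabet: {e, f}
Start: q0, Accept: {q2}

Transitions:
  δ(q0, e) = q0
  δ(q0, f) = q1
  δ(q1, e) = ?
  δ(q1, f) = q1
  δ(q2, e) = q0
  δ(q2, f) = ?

From the language and accept set, identify what each state tracks — q0: no suffix match; q1: one trailing f; q2: suffix is fe.
Each missing δ(q, a) is the state matching the new tracked value after reading a.
δ(q1, e) = q2; δ(q2, f) = q1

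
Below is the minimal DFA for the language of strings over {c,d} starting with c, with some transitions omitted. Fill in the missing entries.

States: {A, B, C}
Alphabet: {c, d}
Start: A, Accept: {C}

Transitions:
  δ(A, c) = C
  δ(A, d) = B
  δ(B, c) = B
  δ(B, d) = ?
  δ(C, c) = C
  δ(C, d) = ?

From the language and accept set, identify what each state tracks — A: no input read; B: started with d (dead); C: started with c.
Each missing δ(q, a) is the state matching the new tracked value after reading a.
δ(B, d) = B; δ(C, d) = C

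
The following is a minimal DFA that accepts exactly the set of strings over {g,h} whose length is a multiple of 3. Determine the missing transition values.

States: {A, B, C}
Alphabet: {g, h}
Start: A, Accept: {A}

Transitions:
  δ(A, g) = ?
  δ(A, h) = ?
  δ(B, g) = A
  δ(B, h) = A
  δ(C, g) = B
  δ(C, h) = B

From the language and accept set, identify what each state tracks — A: length ≡ 0 (mod 3); B: length ≡ 2 (mod 3); C: length ≡ 1 (mod 3).
Each missing δ(q, a) is the state matching the new tracked value after reading a.
δ(A, g) = C; δ(A, h) = C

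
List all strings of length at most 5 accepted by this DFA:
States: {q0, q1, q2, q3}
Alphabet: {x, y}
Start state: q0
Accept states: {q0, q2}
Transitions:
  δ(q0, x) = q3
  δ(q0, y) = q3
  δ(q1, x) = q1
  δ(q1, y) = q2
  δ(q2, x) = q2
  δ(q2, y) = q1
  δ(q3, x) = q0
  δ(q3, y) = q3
ε, xx, yx, xyx, yyx, xxxx, xxyx, xyyx, yxxx, yxyx, yyyx, xxxyx, xxyyx, xyxxx, xyxyx, xyyyx, yxxyx, yxyyx, yyxxx, yyxyx, yyyyx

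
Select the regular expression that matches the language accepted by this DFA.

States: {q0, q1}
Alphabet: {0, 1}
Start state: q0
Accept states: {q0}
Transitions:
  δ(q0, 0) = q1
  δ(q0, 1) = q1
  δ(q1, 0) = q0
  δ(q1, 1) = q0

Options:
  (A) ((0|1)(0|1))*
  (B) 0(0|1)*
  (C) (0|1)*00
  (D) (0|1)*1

Check each option against the DFA on short strings; one disagreement eliminates an option:
  (A) ((0|1)(0|1))*: agrees with the DFA on every string of length ≤ 6
  (B) 0(0|1)*: on ε the DFA stays in q0 and accepts (q0 ∈ Accept), but the regex does not match it → eliminate
  (C) (0|1)*00: on ε the DFA stays in q0 and accepts (q0 ∈ Accept), but the regex does not match it → eliminate
  (D) (0|1)*1: on ε the DFA stays in q0 and accepts (q0 ∈ Accept), but the regex does not match it → eliminate
Only (A) is consistent with the DFA.
(A) ((0|1)(0|1))*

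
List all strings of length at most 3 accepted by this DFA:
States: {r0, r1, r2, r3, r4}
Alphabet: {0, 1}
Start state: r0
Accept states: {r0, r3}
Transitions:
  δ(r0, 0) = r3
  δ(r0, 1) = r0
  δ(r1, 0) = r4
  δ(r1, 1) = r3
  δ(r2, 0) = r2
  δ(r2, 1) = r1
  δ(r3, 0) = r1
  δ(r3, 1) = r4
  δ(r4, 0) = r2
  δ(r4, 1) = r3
ε, 0, 1, 10, 11, 001, 011, 110, 111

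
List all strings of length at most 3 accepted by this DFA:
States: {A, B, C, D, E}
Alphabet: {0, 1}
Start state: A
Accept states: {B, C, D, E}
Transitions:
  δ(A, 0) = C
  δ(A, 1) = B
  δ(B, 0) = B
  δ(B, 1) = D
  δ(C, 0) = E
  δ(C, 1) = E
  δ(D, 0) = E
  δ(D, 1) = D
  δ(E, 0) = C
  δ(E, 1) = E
0, 1, 00, 01, 10, 11, 000, 001, 010, 011, 100, 101, 110, 111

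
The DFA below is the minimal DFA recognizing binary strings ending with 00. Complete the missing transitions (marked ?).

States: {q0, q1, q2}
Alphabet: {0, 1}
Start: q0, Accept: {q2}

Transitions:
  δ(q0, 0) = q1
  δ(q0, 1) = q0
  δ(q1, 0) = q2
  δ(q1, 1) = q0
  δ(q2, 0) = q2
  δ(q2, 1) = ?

From the language and accept set, identify what each state tracks — q0: last symbol not 0; q1: one trailing 0; q2: two trailing 0's.
Each missing δ(q, a) is the state matching the new tracked value after reading a.
δ(q2, 1) = q0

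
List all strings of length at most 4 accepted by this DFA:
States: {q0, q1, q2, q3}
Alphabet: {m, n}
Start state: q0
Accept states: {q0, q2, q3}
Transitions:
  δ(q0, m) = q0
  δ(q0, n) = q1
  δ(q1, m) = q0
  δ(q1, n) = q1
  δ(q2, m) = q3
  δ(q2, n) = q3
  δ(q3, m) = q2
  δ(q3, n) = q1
ε, m, mm, nm, mmm, mnm, nmm, nnm, mmmm, mmnm, mnmm, mnnm, nmmm, nmnm, nnmm, nnnm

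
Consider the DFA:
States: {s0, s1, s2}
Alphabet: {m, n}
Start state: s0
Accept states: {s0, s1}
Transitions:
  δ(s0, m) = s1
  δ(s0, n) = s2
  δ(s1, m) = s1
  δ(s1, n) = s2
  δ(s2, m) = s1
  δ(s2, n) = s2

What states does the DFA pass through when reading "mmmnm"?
read 'm': s0 → s1
  read 'm': s1 → s1
  read 'm': s1 → s1
  read 'n': s1 → s2
  read 'm': s2 → s1
s0 -> s1 -> s1 -> s1 -> s2 -> s1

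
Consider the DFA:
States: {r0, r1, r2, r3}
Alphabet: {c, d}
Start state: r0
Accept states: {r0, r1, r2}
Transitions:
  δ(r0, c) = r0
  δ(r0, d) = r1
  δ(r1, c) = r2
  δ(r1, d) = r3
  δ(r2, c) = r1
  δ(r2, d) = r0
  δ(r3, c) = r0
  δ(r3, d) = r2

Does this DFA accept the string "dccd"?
Processing string "dccd":
  r0 --d--> r1
  r1 --c--> r2
  r2 --c--> r1
  r1 --d--> r3
Final state: r3
Accept states: {r0, r1, r2}
No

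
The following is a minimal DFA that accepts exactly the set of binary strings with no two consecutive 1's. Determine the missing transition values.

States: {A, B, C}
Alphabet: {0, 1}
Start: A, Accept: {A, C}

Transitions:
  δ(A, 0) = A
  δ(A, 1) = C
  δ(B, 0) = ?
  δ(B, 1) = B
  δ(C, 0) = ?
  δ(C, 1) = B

From the language and accept set, identify what each state tracks — A: last symbol not 1 (ok); B: saw 11 (dead); C: last symbol 1 (ok).
Each missing δ(q, a) is the state matching the new tracked value after reading a.
δ(B, 0) = B; δ(C, 0) = A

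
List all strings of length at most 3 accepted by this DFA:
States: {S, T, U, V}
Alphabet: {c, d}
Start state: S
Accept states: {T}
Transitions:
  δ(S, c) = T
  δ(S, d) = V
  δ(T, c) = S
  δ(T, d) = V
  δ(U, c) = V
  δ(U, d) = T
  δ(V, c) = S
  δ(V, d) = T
c, dd, ccc, cdd, dcc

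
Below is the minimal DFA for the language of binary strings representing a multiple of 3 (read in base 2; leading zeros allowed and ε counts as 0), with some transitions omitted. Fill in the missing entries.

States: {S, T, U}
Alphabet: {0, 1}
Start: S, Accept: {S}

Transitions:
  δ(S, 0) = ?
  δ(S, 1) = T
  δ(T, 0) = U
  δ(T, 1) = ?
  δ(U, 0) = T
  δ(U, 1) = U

From the language and accept set, identify what each state tracks — S: value ≡ 0 (mod 3); T: value ≡ 1 (mod 3); U: value ≡ 2 (mod 3).
Each missing δ(q, a) is the state matching the new tracked value after reading a.
δ(S, 0) = S; δ(T, 1) = S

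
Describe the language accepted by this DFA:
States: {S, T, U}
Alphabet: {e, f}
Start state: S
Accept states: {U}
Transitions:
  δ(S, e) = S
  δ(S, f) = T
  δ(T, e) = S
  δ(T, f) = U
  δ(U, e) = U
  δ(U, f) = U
Testing a few strings:
  'e' → reject
  'ef' → reject
  'efe' → reject
  'fef' → reject
State roles: S=no progress toward ff; T=one trailing f; U=substring ff seen
All strings over {e,f} containing the substring ff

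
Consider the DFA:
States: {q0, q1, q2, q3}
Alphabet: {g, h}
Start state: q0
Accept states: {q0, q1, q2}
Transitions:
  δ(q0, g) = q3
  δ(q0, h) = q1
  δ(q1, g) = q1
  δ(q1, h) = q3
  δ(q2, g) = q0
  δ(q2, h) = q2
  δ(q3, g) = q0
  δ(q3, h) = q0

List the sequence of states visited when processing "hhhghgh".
read 'h': q0 → q1
  read 'h': q1 → q3
  read 'h': q3 → q0
  read 'g': q0 → q3
  read 'h': q3 → q0
  read 'g': q0 → q3
  read 'h': q3 → q0
q0 -> q1 -> q3 -> q0 -> q3 -> q0 -> q3 -> q0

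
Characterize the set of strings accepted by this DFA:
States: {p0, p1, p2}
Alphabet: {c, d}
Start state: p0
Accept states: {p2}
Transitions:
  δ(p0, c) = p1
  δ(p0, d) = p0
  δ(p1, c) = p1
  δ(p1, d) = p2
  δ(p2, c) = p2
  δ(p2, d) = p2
Testing a few strings:
  'ddd' → reject
  'dc' → reject
  'dd' → reject
  'cdd' → accept
State roles: p0=no c seen yet; p1=seen a c, waiting for d; p2=substring cd seen
All strings over {c,d} containing the substring cd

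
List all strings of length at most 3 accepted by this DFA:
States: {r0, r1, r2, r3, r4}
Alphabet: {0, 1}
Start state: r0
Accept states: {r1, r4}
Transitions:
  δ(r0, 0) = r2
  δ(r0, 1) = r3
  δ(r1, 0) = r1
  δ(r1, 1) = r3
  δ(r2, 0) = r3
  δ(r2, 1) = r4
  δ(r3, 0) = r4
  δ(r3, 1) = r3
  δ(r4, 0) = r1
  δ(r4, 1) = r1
01, 10, 000, 010, 011, 100, 101, 110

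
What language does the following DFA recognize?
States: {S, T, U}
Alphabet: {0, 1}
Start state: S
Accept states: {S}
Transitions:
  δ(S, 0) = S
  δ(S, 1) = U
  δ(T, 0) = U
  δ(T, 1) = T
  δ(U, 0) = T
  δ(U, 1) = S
Testing a few strings:
  '11' → accept
  '1' → reject
  '010' → reject
  '0110' → accept
State roles: S=value ≡ 0 (mod 3); T=value ≡ 2 (mod 3); U=value ≡ 1 (mod 3)
All binary strings representing a multiple of 3 (read in base 2; leading zeros allowed and ε counts as 0)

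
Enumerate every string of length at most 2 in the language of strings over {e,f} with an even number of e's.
ε, f, ee, ff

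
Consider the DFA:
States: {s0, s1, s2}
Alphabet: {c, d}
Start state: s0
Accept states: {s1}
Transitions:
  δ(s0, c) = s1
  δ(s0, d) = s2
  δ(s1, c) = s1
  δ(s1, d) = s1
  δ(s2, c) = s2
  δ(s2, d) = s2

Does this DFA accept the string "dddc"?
Processing string "dddc":
  s0 --d--> s2
  s2 --d--> s2
  s2 --d--> s2
  s2 --c--> s2
Final state: s2
Accept states: {s1}
No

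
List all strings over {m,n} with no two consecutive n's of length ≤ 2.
ε, m, n, mm, mn, nm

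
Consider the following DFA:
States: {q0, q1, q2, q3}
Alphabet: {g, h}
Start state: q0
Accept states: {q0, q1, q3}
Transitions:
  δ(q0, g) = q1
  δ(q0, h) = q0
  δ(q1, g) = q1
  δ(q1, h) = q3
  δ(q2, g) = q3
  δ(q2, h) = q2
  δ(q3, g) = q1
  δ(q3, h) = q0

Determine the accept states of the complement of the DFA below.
Complement accept states = All states \ Original accept states
= {q0, q1, q2, q3} \ {q0, q1, q3}
{q2}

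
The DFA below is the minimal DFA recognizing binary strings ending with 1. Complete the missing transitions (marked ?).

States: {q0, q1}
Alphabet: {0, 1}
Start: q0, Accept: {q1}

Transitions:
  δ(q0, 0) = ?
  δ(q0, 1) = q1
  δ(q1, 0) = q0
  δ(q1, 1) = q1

From the language and accept set, identify what each state tracks — q0: last symbol not 1; q1: last symbol is 1.
Each missing δ(q, a) is the state matching the new tracked value after reading a.
δ(q0, 0) = q0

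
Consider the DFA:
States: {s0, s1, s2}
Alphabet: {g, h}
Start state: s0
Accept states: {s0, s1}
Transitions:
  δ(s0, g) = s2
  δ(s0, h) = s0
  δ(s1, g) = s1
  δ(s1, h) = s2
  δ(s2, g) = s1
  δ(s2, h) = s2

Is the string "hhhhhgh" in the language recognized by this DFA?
Processing string "hhhhhgh":
  s0 --h--> s0
  s0 --h--> s0
  s0 --h--> s0
  s0 --h--> s0
  s0 --h--> s0
  s0 --g--> s2
  s2 --h--> s2
Final state: s2
Accept states: {s0, s1}
No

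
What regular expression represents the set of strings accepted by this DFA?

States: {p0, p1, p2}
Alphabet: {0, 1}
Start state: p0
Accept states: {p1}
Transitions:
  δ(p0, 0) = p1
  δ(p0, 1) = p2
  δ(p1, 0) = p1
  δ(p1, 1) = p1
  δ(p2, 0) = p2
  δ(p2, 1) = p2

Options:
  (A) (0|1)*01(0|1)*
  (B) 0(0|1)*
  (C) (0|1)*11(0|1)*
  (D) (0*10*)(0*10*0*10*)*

Check each option against the DFA on short strings; one disagreement eliminates an option:
  (A) (0|1)*01(0|1)*: on '0' the DFA goes p0 → p1 and accepts (p1 ∈ Accept), but the regex does not match it → eliminate
  (B) 0(0|1)*: agrees with the DFA on every string of length ≤ 6
  (C) (0|1)*11(0|1)*: on '0' the DFA goes p0 → p1 and accepts (p1 ∈ Accept), but the regex does not match it → eliminate
  (D) (0*10*)(0*10*0*10*)*: on '0' the DFA goes p0 → p1 and accepts (p1 ∈ Accept), but the regex does not match it → eliminate
Only (B) is consistent with the DFA.
(B) 0(0|1)*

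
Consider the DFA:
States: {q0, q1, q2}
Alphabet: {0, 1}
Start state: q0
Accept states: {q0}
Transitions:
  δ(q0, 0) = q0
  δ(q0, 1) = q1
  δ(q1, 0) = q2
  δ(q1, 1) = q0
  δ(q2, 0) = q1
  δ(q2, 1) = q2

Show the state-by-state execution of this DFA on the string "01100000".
read '0': q0 → q0
  read '1': q0 → q1
  read '1': q1 → q0
  read '0': q0 → q0
  read '0': q0 → q0
  read '0': q0 → q0
  read '0': q0 → q0
  read '0': q0 → q0
q0 -> q0 -> q1 -> q0 -> q0 -> q0 -> q0 -> q0 -> q0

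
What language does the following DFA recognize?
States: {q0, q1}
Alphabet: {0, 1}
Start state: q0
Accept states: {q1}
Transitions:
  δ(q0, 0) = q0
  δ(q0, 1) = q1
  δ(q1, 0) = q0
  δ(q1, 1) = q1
Testing a few strings:
  '001' → accept
  '00' → reject
  '111' → accept
  '11' → accept
State roles: q0=last symbol not 1; q1=last symbol is 1
All binary strings ending with 1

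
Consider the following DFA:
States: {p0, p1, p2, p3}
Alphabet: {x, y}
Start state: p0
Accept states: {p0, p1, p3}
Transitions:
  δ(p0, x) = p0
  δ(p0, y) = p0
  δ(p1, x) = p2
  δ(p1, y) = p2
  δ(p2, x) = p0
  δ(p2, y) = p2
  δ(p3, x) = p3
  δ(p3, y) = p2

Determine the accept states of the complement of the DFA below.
Complement accept states = All states \ Original accept states
= {p0, p1, p2, p3} \ {p0, p1, p3}
{p2}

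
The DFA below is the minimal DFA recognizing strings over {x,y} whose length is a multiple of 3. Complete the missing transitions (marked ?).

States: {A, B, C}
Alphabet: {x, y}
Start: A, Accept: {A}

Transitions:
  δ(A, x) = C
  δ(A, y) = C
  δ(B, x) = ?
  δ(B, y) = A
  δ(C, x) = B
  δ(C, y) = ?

From the language and accept set, identify what each state tracks — A: length ≡ 0 (mod 3); B: length ≡ 2 (mod 3); C: length ≡ 1 (mod 3).
Each missing δ(q, a) is the state matching the new tracked value after reading a.
δ(B, x) = A; δ(C, y) = B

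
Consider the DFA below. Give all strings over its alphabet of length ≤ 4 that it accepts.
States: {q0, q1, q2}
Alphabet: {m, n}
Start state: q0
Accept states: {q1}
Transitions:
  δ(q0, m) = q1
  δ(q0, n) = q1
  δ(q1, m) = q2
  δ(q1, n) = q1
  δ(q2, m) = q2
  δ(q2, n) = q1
m, n, mn, nn, mmn, mnn, nmn, nnn, mmmn, mmnn, mnmn, mnnn, nmmn, nmnn, nnmn, nnnn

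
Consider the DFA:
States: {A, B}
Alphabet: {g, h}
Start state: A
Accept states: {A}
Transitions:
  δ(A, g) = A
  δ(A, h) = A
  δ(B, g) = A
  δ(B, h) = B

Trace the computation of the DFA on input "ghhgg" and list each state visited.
read 'g': A → A
  read 'h': A → A
  read 'h': A → A
  read 'g': A → A
  read 'g': A → A
A -> A -> A -> A -> A -> A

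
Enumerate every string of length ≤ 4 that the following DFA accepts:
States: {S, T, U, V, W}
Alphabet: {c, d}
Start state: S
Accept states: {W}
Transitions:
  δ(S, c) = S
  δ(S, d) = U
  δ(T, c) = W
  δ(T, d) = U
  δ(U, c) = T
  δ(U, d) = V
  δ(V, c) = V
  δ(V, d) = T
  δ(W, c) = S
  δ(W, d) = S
dcc, cdcc, dddc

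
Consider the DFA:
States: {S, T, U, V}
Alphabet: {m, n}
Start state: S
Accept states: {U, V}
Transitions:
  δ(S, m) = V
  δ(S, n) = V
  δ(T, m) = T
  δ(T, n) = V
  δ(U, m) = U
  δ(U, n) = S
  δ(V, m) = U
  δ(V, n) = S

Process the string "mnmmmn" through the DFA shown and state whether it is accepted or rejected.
Processing string "mnmmmn":
  S --m--> V
  V --n--> S
  S --m--> V
  V --m--> U
  U --m--> U
  U --n--> S
Final state: S
Accept states: {U, V}
No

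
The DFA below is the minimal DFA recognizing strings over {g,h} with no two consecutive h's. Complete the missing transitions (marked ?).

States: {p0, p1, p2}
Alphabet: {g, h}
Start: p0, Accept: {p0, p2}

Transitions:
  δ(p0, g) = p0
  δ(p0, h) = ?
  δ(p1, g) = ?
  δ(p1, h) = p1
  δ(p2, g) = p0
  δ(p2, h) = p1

From the language and accept set, identify what each state tracks — p0: last symbol not h (ok); p1: saw hh (dead); p2: last symbol h (ok).
Each missing δ(q, a) is the state matching the new tracked value after reading a.
δ(p0, h) = p2; δ(p1, g) = p1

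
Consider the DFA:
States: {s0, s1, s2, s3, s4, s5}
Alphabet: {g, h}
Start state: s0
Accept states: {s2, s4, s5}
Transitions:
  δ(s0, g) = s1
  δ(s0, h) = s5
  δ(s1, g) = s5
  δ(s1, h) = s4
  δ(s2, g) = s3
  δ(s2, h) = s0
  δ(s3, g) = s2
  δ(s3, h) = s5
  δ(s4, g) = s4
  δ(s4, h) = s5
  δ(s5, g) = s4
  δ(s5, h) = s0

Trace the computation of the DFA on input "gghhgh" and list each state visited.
read 'g': s0 → s1
  read 'g': s1 → s5
  read 'h': s5 → s0
  read 'h': s0 → s5
  read 'g': s5 → s4
  read 'h': s4 → s5
s0 -> s1 -> s5 -> s0 -> s5 -> s4 -> s5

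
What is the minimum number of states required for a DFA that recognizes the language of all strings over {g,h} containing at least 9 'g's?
By Myhill–Nerode, count the distinguishable equivalence classes: 10 classes — having seen 0, 1, …, 8, or ≥9 copies of 'g'; any two classes i < j (j ≤ 9) are distinguished by the string g^(9−j), which takes class j to 9 copies (accepted) but leaves class i below 9 (rejected).
10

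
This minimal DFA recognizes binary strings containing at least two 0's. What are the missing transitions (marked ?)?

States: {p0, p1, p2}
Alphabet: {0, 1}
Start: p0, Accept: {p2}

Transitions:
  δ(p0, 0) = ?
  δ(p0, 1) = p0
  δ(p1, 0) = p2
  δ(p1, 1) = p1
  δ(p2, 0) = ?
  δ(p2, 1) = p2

From the language and accept set, identify what each state tracks — p0: zero 0's seen; p1: one 0 seen; p2: ≥ two 0's seen.
Each missing δ(q, a) is the state matching the new tracked value after reading a.
δ(p0, 0) = p1; δ(p2, 0) = p2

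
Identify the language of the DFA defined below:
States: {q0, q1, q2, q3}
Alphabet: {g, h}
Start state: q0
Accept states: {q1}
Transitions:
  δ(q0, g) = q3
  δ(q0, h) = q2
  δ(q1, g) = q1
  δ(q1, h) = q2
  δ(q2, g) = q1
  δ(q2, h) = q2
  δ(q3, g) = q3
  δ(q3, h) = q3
Testing a few strings:
  'hggg' → accept
  'ggh' → reject
  'hg' → accept
  'h' → reject
State roles: q0=no input read; q1=started with h, last symbol g; q2=started with h, last symbol h; q3=started with g (dead)
All strings over {g,h} that start with h and end with g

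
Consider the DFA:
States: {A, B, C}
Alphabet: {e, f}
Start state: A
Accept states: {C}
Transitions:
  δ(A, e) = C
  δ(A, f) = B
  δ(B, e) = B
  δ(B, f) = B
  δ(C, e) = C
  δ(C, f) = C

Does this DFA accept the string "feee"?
Processing string "feee":
  A --f--> B
  B --e--> B
  B --e--> B
  B --e--> B
Final state: B
Accept states: {C}
No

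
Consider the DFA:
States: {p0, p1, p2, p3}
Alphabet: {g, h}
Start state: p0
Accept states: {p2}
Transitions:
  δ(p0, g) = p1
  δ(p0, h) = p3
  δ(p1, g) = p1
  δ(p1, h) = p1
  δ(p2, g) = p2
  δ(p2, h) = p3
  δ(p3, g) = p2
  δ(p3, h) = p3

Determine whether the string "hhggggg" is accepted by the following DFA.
Processing string "hhggggg":
  p0 --h--> p3
  p3 --h--> p3
  p3 --g--> p2
  p2 --g--> p2
  p2 --g--> p2
  p2 --g--> p2
  p2 --g--> p2
Final state: p2
Accept states: {p2}
Yes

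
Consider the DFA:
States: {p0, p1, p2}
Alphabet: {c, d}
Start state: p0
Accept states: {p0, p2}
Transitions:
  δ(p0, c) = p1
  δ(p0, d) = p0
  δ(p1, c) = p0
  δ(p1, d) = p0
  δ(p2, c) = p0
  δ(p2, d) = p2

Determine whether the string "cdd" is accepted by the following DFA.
Processing string "cdd":
  p0 --c--> p1
  p1 --d--> p0
  p0 --d--> p0
Final state: p0
Accept states: {p0, p2}
Yes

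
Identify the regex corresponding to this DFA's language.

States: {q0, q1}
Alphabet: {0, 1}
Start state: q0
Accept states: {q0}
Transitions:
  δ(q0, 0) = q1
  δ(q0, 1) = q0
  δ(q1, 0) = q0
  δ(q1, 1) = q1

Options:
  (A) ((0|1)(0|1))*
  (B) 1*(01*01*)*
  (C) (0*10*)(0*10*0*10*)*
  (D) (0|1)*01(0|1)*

Check each option against the DFA on short strings; one disagreement eliminates an option:
  (A) ((0|1)(0|1))*: on '1' the DFA goes q0 → q0 and accepts (q0 ∈ Accept), but the regex does not match it → eliminate
  (B) 1*(01*01*)*: agrees with the DFA on every string of length ≤ 6
  (C) (0*10*)(0*10*0*10*)*: on ε the DFA stays in q0 and accepts (q0 ∈ Accept), but the regex does not match it → eliminate
  (D) (0|1)*01(0|1)*: on ε the DFA stays in q0 and accepts (q0 ∈ Accept), but the regex does not match it → eliminate
Only (B) is consistent with the DFA.
(B) 1*(01*01*)*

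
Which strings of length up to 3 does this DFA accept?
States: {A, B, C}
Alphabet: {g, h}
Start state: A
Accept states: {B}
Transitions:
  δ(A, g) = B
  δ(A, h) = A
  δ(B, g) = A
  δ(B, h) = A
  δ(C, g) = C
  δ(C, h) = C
g, hg, ggg, ghg, hhg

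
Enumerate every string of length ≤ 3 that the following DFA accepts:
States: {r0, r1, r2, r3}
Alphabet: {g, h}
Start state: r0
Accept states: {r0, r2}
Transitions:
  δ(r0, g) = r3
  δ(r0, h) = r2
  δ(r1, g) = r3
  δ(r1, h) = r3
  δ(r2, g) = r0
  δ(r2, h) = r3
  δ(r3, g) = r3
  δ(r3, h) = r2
ε, h, gh, hg, ggh, ghg, hgh, hhh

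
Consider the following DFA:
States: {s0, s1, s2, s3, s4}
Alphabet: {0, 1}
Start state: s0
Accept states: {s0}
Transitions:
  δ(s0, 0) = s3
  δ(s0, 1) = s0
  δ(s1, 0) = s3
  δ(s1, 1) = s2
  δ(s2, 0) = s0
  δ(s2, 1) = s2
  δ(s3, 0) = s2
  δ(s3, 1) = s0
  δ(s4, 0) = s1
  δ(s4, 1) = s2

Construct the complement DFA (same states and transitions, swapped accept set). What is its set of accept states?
Complement accept states = All states \ Original accept states
= {s0, s1, s2, s3, s4} \ {s0}
{s1, s2, s3, s4}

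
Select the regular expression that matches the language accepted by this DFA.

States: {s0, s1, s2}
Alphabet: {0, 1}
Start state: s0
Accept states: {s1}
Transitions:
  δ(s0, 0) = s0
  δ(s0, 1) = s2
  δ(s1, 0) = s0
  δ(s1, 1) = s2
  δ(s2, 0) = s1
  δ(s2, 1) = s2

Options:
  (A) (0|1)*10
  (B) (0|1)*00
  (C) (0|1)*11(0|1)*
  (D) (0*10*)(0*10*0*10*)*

Check each option against the DFA on short strings; one disagreement eliminates an option:
  (A) (0|1)*10: agrees with the DFA on every string of length ≤ 6
  (B) (0|1)*00: on '00' the DFA goes s0 → s0 → s0 and rejects (s0 ∉ Accept), but the regex matches it → eliminate
  (C) (0|1)*11(0|1)*: on '10' the DFA goes s0 → s2 → s1 and accepts (s1 ∈ Accept), but the regex does not match it → eliminate
  (D) (0*10*)(0*10*0*10*)*: on '1' the DFA goes s0 → s2 and rejects (s2 ∉ Accept), but the regex matches it → eliminate
Only (A) is consistent with the DFA.
(A) (0|1)*10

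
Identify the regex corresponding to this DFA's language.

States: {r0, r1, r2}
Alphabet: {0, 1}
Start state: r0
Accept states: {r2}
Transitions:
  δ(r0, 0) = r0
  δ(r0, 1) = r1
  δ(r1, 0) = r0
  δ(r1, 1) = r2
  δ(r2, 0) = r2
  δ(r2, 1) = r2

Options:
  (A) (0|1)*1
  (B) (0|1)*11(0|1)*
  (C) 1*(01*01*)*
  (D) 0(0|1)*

Check each option against the DFA on short strings; one disagreement eliminates an option:
  (A) (0|1)*1: on '1' the DFA goes r0 → r1 and rejects (r1 ∉ Accept), but the regex matches it → eliminate
  (B) (0|1)*11(0|1)*: agrees with the DFA on every string of length ≤ 6
  (C) 1*(01*01*)*: on ε the DFA stays in r0 and rejects (r0 ∉ Accept), but the regex matches it → eliminate
  (D) 0(0|1)*: on '0' the DFA goes r0 → r0 and rejects (r0 ∉ Accept), but the regex matches it → eliminate
Only (B) is consistent with the DFA.
(B) (0|1)*11(0|1)*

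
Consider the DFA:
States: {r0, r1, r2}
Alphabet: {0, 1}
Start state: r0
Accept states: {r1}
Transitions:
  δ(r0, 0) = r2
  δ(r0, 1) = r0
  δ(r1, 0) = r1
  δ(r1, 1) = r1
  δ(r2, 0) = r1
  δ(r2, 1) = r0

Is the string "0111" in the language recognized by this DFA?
Processing string "0111":
  r0 --0--> r2
  r2 --1--> r0
  r0 --1--> r0
  r0 --1--> r0
Final state: r0
Accept states: {r1}
No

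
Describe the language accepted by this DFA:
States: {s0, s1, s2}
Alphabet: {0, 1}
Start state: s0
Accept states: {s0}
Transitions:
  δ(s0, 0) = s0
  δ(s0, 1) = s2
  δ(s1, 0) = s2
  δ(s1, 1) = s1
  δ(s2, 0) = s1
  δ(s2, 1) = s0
Testing a few strings:
  '0101' → reject
  '10' → reject
  '1' → reject
  '000' → accept
State roles: s0=value ≡ 0 (mod 3); s1=value ≡ 2 (mod 3); s2=value ≡ 1 (mod 3)
All binary strings representing a multiple of 3 (read in base 2; leading zeros allowed and ε counts as 0)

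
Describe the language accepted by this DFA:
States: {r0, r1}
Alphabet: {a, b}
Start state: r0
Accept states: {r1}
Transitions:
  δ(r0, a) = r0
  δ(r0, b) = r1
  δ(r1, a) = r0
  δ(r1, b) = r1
Testing a few strings:
  'bb' → accept
  'a' → reject
  'aaa' → reject
  'aa' → reject
State roles: r0=last symbol not b; r1=last symbol is b
All strings over {a,b} ending with b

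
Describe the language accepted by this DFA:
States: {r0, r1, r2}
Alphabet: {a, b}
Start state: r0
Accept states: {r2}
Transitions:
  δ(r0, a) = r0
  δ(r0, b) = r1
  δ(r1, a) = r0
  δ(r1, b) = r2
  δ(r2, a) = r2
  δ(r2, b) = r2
Testing a few strings:
  'b' → reject
  'aa' → reject
  'baa' → reject
  'a' → reject
State roles: r0=no progress toward bb; r1=one trailing b; r2=substring bb seen
All strings over {a,b} containing the substring bb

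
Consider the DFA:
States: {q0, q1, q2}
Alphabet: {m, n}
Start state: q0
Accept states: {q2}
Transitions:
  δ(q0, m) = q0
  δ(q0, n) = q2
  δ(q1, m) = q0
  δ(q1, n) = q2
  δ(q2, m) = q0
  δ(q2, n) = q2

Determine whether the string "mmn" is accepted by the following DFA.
Processing string "mmn":
  q0 --m--> q0
  q0 --m--> q0
  q0 --n--> q2
Final state: q2
Accept states: {q2}
Yes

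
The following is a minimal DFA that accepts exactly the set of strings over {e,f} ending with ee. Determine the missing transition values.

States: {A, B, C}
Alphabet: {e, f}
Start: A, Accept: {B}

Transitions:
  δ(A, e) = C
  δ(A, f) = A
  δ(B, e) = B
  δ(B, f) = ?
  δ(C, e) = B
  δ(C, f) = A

From the language and accept set, identify what each state tracks — A: last symbol not e; B: two trailing e's; C: one trailing e.
Each missing δ(q, a) is the state matching the new tracked value after reading a.
δ(B, f) = A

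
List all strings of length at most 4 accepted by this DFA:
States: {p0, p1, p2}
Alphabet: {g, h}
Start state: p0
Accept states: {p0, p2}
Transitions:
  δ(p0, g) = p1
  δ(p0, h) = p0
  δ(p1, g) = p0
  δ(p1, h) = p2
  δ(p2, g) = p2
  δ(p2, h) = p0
ε, h, gg, gh, hh, ggh, ghg, ghh, hgg, hgh, hhh, gggg, gggh, gghh, ghgg, ghgh, ghhh, hggh, hghg, hghh, hhgg, hhgh, hhhh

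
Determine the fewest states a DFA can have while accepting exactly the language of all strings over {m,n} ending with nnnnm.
By Myhill–Nerode, count the distinguishable equivalence classes: 6 classes — one per longest suffix of the input that is a prefix of 'nnnnm' (lengths 0 through 5); only the length-5 class is accepting.
6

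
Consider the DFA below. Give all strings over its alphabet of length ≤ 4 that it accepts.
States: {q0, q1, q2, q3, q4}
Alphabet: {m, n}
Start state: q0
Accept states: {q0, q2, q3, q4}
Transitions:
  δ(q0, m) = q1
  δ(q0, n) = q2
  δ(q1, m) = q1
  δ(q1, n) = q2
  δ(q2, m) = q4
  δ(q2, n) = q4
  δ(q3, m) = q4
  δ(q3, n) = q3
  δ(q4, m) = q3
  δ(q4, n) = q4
ε, n, mn, nm, nn, mmn, mnm, mnn, nmm, nmn, nnm, nnn, mmmn, mmnm, mmnn, mnmm, mnmn, mnnm, mnnn, nmmm, nmmn, nmnm, nmnn, nnmm, nnmn, nnnm, nnnn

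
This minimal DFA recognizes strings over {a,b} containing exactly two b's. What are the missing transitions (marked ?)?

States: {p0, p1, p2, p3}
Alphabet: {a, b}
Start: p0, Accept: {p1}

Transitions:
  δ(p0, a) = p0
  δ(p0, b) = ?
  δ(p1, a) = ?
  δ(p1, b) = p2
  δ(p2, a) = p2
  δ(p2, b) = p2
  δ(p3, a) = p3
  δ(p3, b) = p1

From the language and accept set, identify what each state tracks — p0: zero b's; p1: two b's; p2: ≥ three b's (dead); p3: one b.
Each missing δ(q, a) is the state matching the new tracked value after reading a.
δ(p0, b) = p3; δ(p1, a) = p1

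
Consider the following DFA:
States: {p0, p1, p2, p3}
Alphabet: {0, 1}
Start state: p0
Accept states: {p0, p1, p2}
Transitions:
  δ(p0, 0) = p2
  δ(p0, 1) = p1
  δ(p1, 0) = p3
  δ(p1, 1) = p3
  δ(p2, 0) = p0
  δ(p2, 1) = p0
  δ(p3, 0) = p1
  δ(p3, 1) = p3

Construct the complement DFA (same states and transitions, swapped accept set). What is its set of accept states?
Complement accept states = All states \ Original accept states
= {p0, p1, p2, p3} \ {p0, p1, p2}
{p3}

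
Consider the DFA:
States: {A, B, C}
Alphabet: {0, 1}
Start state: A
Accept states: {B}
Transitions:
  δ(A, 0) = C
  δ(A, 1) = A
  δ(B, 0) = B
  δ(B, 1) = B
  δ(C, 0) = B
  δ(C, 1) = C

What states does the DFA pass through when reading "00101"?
read '0': A → C
  read '0': C → B
  read '1': B → B
  read '0': B → B
  read '1': B → B
A -> C -> B -> B -> B -> B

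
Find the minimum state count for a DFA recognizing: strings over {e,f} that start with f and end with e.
By Myhill–Nerode, count the distinguishable equivalence classes: four classes — empty / starts-f-ends-f / starts-f-ends-e / starts-e (dead).
4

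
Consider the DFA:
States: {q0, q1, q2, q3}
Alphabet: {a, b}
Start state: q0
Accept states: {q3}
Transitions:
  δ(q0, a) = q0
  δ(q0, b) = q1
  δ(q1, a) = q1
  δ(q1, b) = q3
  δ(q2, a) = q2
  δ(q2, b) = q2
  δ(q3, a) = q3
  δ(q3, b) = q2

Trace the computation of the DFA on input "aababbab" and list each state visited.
read 'a': q0 → q0
  read 'a': q0 → q0
  read 'b': q0 → q1
  read 'a': q1 → q1
  read 'b': q1 → q3
  read 'b': q3 → q2
  read 'a': q2 → q2
  read 'b': q2 → q2
q0 -> q0 -> q0 -> q1 -> q1 -> q3 -> q2 -> q2 -> q2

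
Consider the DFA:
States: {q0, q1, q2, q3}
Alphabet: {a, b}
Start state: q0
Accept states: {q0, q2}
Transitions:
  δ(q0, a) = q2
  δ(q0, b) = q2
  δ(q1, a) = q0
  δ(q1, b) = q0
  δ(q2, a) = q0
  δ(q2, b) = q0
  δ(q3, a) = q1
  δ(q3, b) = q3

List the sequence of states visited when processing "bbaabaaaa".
read 'b': q0 → q2
  read 'b': q2 → q0
  read 'a': q0 → q2
  read 'a': q2 → q0
  read 'b': q0 → q2
  read 'a': q2 → q0
  read 'a': q0 → q2
  read 'a': q2 → q0
  read 'a': q0 → q2
q0 -> q2 -> q0 -> q2 -> q0 -> q2 -> q0 -> q2 -> q0 -> q2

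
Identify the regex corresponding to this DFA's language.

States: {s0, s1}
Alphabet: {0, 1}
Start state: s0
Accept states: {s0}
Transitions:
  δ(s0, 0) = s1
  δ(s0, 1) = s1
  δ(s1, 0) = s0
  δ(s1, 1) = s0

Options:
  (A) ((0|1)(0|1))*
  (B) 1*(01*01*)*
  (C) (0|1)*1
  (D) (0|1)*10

Check each option against the DFA on short strings; one disagreement eliminates an option:
  (A) ((0|1)(0|1))*: agrees with the DFA on every string of length ≤ 6
  (B) 1*(01*01*)*: on '1' the DFA goes s0 → s1 and rejects (s1 ∉ Accept), but the regex matches it → eliminate
  (C) (0|1)*1: on ε the DFA stays in s0 and accepts (s0 ∈ Accept), but the regex does not match it → eliminate
  (D) (0|1)*10: on ε the DFA stays in s0 and accepts (s0 ∈ Accept), but the regex does not match it → eliminate
Only (A) is consistent with the DFA.
(A) ((0|1)(0|1))*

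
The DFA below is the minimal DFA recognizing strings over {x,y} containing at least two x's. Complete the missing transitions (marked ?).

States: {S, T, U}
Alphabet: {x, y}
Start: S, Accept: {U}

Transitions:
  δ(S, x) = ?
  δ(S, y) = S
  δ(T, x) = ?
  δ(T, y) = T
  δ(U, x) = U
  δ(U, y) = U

From the language and accept set, identify what each state tracks — S: zero x's seen; T: one x seen; U: ≥ two x's seen.
Each missing δ(q, a) is the state matching the new tracked value after reading a.
δ(S, x) = T; δ(T, x) = U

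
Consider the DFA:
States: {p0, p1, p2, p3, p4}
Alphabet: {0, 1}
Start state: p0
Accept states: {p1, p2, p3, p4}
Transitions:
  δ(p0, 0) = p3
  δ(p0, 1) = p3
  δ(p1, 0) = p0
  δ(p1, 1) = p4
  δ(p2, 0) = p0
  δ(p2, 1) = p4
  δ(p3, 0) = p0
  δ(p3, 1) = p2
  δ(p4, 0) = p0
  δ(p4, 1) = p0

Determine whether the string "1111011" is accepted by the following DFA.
Processing string "1111011":
  p0 --1--> p3
  p3 --1--> p2
  p2 --1--> p4
  p4 --1--> p0
  p0 --0--> p3
  p3 --1--> p2
  p2 --1--> p4
Final state: p4
Accept states: {p1, p2, p3, p4}
Yes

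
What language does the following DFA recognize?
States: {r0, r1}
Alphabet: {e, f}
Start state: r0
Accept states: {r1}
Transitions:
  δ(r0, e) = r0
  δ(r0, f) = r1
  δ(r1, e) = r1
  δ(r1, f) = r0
Testing a few strings:
  'f' → accept
  'fef' → reject
  'ff' → reject
  'e' → reject
State roles: r0=even number of f's so far; r1=odd number of f's so far
All strings over {e,f} with an odd number of f's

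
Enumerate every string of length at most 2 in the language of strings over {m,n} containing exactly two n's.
nn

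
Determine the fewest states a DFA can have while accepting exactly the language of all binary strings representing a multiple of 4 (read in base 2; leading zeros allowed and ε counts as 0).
By Myhill–Nerode, count the distinguishable equivalence classes: three classes — value mod 4 is 0, 2, or odd (residues 1 and 3 are indistinguishable: 2r+b mod 4 depends only on r mod 2).
3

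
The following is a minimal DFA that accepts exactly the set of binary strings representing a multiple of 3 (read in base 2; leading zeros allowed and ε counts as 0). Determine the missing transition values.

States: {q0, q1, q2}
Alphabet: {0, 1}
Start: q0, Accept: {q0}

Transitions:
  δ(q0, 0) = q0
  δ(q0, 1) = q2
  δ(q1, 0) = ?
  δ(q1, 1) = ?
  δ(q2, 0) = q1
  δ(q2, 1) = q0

From the language and accept set, identify what each state tracks — q0: value ≡ 0 (mod 3); q1: value ≡ 2 (mod 3); q2: value ≡ 1 (mod 3).
Each missing δ(q, a) is the state matching the new tracked value after reading a.
δ(q1, 0) = q2; δ(q1, 1) = q1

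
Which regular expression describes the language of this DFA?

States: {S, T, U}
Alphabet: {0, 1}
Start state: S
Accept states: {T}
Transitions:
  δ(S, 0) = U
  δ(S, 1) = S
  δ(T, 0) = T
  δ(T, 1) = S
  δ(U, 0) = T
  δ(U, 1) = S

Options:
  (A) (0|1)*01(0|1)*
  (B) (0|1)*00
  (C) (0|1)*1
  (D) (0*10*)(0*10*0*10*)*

Check each option against the DFA on short strings; one disagreement eliminates an option:
  (A) (0|1)*01(0|1)*: on '00' the DFA goes S → U → T and accepts (T ∈ Accept), but the regex does not match it → eliminate
  (B) (0|1)*00: agrees with the DFA on every string of length ≤ 6
  (C) (0|1)*1: on '1' the DFA goes S → S and rejects (S ∉ Accept), but the regex matches it → eliminate
  (D) (0*10*)(0*10*0*10*)*: on '1' the DFA goes S → S and rejects (S ∉ Accept), but the regex matches it → eliminate
Only (B) is consistent with the DFA.
(B) (0|1)*00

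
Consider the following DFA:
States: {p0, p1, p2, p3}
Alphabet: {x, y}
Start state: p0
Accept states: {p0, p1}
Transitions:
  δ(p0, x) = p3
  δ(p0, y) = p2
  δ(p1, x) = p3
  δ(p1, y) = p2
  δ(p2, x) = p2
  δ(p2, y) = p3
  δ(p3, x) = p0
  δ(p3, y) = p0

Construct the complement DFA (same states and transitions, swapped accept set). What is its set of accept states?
Complement accept states = All states \ Original accept states
= {p0, p1, p2, p3} \ {p0, p1}
{p2, p3}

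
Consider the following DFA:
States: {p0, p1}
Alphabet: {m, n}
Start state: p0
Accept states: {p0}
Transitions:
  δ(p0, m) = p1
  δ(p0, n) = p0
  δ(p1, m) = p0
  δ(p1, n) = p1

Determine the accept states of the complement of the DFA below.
Complement accept states = All states \ Original accept states
= {p0, p1} \ {p0}
{p1}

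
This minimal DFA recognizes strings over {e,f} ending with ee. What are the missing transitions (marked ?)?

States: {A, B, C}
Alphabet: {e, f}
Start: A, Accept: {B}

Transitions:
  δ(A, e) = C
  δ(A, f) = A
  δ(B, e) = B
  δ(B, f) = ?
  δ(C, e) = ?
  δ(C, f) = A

From the language and accept set, identify what each state tracks — A: last symbol not e; B: two trailing e's; C: one trailing e.
Each missing δ(q, a) is the state matching the new tracked value after reading a.
δ(B, f) = A; δ(C, e) = B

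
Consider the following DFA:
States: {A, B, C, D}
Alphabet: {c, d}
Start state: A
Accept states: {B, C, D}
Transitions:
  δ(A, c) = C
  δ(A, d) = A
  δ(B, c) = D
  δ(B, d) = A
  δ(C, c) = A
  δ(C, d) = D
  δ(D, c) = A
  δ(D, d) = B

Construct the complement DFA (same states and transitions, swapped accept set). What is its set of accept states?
Complement accept states = All states \ Original accept states
= {A, B, C, D} \ {B, C, D}
{A}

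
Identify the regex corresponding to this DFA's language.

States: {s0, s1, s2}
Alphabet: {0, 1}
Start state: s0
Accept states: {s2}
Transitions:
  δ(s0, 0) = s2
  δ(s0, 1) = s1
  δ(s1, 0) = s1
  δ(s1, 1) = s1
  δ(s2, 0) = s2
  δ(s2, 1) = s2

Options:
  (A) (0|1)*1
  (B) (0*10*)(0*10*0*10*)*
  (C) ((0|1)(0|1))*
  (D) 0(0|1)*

Check each option against the DFA on short strings; one disagreement eliminates an option:
  (A) (0|1)*1: on '0' the DFA goes s0 → s2 and accepts (s2 ∈ Accept), but the regex does not match it → eliminate
  (B) (0*10*)(0*10*0*10*)*: on '0' the DFA goes s0 → s2 and accepts (s2 ∈ Accept), but the regex does not match it → eliminate
  (C) ((0|1)(0|1))*: on ε the DFA stays in s0 and rejects (s0 ∉ Accept), but the regex matches it → eliminate
  (D) 0(0|1)*: agrees with the DFA on every string of length ≤ 6
Only (D) is consistent with the DFA.
(D) 0(0|1)*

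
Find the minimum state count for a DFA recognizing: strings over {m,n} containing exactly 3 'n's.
By Myhill–Nerode, count the distinguishable equivalence classes: 5 classes — having seen 0, 1, …, 3, or >3 copies of 'n'; the count-3 class is the only accepting one and >3 is dead.
5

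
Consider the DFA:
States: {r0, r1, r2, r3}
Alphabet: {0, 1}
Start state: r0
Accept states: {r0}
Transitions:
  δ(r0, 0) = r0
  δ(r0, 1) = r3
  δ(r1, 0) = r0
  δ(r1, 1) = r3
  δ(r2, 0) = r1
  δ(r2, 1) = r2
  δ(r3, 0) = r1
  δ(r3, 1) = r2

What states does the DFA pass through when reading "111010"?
read '1': r0 → r3
  read '1': r3 → r2
  read '1': r2 → r2
  read '0': r2 → r1
  read '1': r1 → r3
  read '0': r3 → r1
r0 -> r3 -> r2 -> r2 -> r1 -> r3 -> r1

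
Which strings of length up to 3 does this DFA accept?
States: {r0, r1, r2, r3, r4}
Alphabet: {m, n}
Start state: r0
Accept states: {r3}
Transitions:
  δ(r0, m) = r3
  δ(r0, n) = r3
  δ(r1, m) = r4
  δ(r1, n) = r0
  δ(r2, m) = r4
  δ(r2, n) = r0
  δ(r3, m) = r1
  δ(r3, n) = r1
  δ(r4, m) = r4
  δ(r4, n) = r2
m, n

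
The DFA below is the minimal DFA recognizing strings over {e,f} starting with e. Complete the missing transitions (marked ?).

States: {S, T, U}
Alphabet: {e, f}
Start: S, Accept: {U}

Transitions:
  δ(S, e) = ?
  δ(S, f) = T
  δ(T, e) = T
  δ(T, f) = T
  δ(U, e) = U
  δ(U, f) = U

From the language and accept set, identify what each state tracks — S: no input read; T: started with f (dead); U: started with e.
Each missing δ(q, a) is the state matching the new tracked value after reading a.
δ(S, e) = U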